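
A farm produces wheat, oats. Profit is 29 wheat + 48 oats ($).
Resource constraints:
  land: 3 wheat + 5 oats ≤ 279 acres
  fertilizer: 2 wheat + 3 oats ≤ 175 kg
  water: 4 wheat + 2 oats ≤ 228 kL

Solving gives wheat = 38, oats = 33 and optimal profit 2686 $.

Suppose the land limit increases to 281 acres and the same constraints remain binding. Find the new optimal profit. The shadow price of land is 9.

2704

Δb = 2, so new z* = 2686 + (9)·(2) = 2686 + 18 = 2704.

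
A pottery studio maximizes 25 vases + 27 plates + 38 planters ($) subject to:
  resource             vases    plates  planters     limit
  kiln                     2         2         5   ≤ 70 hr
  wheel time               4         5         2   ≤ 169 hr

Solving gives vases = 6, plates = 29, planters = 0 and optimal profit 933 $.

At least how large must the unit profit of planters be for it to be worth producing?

46.5

Both kiln and wheel time are binding at x*.
From A_Bᵀ y = c: 2·y_kiln + 4·y_wheel time = 25; 2·y_kiln + 5·y_wheel time = 27.
Solving: y_kiln = 8.5, y_wheel time = 2.
planters enters the basis when its profit ≥ yᵀa₃ = 8.5·5 + 2·2 = 46.5.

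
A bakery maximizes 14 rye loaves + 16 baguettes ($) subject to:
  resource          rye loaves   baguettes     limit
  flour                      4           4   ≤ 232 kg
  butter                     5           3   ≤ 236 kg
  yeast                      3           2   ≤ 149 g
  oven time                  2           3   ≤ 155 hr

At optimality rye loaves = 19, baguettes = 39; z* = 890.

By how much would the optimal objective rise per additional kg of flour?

Binding: flour and oven time. Non-binding: butter (24 unused), yeast (14 unused).
Slack constraints have shadow price 0 (complementary slackness).
Dual feasibility on the basic columns requires 4·y_flour + 2·y_oven time = 14, 4·y_flour + 3·y_oven time = 16.
→ y_flour = 2.5 and y_oven time = 2.
Shadow price of flour = 2.5.

2.5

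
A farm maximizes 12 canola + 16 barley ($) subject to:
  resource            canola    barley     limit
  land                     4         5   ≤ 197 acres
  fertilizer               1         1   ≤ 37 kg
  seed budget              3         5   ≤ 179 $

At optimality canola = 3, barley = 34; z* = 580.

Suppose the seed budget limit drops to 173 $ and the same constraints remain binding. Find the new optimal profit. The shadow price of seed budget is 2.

568

Δb = -6, so new z* = 580 + (2)·(-6) = 580 − 12 = 568.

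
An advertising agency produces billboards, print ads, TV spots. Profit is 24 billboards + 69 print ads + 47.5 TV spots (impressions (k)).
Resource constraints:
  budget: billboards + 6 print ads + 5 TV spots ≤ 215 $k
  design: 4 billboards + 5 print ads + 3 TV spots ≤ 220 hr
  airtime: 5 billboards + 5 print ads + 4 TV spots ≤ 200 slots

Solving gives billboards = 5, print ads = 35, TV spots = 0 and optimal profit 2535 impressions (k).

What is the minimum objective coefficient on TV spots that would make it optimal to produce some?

57

Check each constraint at x*: budget 215/215 (tight); design 195/220 (slack 25); airtime 200/200 (tight).
By complementary slackness, y = 0 for the non-binding constraint.
The binding rows give the dual system: 1·y_budget + 5·y_airtime = 24 and 6·y_budget + 5·y_airtime = 69.
This yields shadow prices y_budget = 9, y_airtime = 3.
TV spots enters the basis when its profit ≥ yᵀa₃ = 9·5 + 3·4 = 57.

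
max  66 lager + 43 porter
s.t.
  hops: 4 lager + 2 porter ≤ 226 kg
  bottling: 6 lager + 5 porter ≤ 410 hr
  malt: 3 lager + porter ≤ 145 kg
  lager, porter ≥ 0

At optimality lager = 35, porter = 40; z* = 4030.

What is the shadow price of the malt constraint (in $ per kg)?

8

Check each constraint at x*: hops 220/226 (slack 6); bottling 410/410 (tight); malt 145/145 (tight).
Slack constraints have shadow price 0 (complementary slackness).
From A_Bᵀ y = c: 6·y_bottling + 3·y_malt = 66; 5·y_bottling + 1·y_malt = 43.
Solving: y_bottling = 7, y_malt = 8.
Shadow price of malt = 8.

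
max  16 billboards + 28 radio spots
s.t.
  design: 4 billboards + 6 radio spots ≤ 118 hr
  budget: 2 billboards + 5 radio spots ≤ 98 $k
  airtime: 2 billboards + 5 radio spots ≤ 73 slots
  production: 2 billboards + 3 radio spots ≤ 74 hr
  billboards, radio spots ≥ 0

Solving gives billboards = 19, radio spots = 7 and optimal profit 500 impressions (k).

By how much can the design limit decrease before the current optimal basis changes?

30.4

Binding constraints: design, airtime. The basis is B = [[4,6],[2,5]] with det 8.
Per unit decrease in design, x* moves by d = (-0.625, 0.25).
The basis stays optimal until billboards reaches 0; allowable decrease = 30.4 hr.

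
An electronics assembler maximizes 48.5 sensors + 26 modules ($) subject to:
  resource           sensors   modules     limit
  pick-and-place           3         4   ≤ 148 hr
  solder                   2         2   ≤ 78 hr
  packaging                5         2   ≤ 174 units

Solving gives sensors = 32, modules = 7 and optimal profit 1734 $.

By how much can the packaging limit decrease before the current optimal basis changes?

Binding constraints: solder, packaging. The basis is B = [[2,2],[5,2]] with det -6.
Per unit decrease in packaging, x* moves by d = (-0.3333, 0.3333).
The basis stays optimal until pick-and-place becomes binding; allowable decrease = 72 units.

72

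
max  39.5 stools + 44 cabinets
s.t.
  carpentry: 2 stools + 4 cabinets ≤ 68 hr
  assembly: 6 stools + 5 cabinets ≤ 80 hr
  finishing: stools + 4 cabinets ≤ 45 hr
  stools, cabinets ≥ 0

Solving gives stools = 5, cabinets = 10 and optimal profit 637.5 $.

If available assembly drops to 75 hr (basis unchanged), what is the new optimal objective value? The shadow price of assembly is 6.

607.5

Δb = -5, so new z* = 637.5 + (6)·(-5) = 637.5 − 30 = 607.5.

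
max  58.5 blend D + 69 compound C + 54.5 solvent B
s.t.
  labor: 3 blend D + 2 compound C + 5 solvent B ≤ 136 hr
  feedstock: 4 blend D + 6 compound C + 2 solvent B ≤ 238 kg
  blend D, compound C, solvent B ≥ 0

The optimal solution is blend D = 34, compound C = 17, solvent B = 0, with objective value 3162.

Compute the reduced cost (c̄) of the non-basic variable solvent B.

At the optimum: labor uses 136 of 136 (binding); feedstock uses 238 of 238 (binding).
The binding rows give the dual system: 3·y_labor + 4·y_feedstock = 58.5 and 2·y_labor + 6·y_feedstock = 69.
Solving: y_labor = 7.5, y_feedstock = 9.
Reduced cost of solvent B: c₃ − yᵀa₃ = 54.5 − (7.5·5 + 9·2) = 54.5 − 55.5 = -1.

-1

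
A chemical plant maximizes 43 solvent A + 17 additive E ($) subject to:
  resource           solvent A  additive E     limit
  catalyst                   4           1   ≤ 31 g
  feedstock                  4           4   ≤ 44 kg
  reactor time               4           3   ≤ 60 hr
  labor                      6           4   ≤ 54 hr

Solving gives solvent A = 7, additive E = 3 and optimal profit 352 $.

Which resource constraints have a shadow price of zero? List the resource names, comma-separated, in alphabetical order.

catalyst: 31/31 (binding)
feedstock: 40/44 (slack 4)
reactor time: 37/60 (slack 23)
labor: 54/54 (binding)
By complementary slackness, a constraint with positive slack has shadow price 0 → feedstock, reactor time.

feedstock, reactor time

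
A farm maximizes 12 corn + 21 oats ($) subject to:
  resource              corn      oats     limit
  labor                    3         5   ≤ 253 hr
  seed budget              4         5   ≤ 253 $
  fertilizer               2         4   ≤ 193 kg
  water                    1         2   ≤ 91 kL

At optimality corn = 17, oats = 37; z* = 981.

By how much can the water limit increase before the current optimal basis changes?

5.5

Binding constraints: seed budget, water. The basis is B = [[4,5],[1,2]] with det 3.
Per unit increase in water, x* moves by d = (-1.6667, 1.3333).
The basis stays optimal until fertilizer becomes binding; allowable increase = 5.5 kL.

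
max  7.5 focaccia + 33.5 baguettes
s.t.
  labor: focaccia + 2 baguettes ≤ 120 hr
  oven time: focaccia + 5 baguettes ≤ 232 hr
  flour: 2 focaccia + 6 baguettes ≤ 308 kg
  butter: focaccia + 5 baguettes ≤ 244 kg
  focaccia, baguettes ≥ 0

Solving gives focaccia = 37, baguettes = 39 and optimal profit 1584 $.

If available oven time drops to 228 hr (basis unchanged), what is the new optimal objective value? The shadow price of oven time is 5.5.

1562

Δb = -4, so new z* = 1584 + (5.5)·(-4) = 1584 − 22 = 1562.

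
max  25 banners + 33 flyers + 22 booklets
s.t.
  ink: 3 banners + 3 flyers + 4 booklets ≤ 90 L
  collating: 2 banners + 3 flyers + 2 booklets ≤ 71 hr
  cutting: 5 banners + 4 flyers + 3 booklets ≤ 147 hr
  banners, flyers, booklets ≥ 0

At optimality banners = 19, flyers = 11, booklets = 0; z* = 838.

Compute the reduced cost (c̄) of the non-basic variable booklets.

Binding: ink and collating. Non-binding: cutting (8 unused).
Slack constraints have shadow price 0 (complementary slackness).
From A_Bᵀ y = c: 3·y_ink + 2·y_collating = 25; 3·y_ink + 3·y_collating = 33.
→ y_ink = 3 and y_collating = 8.
Reduced cost of booklets: c₃ − yᵀa₃ = 22 − (3·4 + 8·2) = 22 − 28 = -6.

-6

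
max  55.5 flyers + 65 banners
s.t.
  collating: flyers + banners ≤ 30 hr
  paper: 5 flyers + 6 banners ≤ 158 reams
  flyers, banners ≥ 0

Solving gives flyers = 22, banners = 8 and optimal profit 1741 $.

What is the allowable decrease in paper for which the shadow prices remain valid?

Binding constraints: collating, paper. The basis is B = [[1,1],[5,6]] with det 1.
Per unit decrease in paper, x* moves by d = (1, -1).
The basis stays optimal until banners reaches 0; allowable decrease = 8 reams.

8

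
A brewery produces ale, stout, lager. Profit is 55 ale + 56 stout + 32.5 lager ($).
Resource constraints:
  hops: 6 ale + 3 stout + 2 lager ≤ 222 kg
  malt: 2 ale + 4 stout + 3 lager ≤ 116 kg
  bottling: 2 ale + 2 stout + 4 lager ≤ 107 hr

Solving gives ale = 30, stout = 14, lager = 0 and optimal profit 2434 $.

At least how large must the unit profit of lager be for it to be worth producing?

40.5

Binding: hops and malt. Non-binding: bottling (19 unused).
Since bottling is not tight, its dual is 0.
From A_Bᵀ y = c: 6·y_hops + 2·y_malt = 55; 3·y_hops + 4·y_malt = 56.
Solving: y_hops = 6, y_malt = 9.5.
lager enters the basis when its profit ≥ yᵀa₃ = 6·2 + 9.5·3 = 40.5.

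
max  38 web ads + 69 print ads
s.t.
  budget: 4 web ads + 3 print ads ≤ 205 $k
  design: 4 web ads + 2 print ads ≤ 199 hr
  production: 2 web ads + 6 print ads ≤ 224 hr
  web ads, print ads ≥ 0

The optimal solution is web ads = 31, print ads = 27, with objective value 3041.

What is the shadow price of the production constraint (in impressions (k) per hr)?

9

Binding: budget and production. Non-binding: design (21 unused).
By complementary slackness, y = 0 for the non-binding constraint.
Dual feasibility on the basic columns requires 4·y_budget + 2·y_production = 38, 3·y_budget + 6·y_production = 69.
Solving: y_budget = 5, y_production = 9.
Shadow price of production = 9.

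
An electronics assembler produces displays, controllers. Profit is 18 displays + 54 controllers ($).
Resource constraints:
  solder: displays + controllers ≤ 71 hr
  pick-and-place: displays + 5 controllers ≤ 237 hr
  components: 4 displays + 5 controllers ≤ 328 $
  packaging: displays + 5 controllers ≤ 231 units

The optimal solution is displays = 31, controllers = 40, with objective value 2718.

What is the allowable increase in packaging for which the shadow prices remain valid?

6

Binding constraints: solder, packaging. The basis is B = [[1,1],[1,5]] with det 4.
Per unit increase in packaging, x* moves by d = (-0.25, 0.25).
The basis stays optimal until pick-and-place becomes binding; allowable increase = 6 units.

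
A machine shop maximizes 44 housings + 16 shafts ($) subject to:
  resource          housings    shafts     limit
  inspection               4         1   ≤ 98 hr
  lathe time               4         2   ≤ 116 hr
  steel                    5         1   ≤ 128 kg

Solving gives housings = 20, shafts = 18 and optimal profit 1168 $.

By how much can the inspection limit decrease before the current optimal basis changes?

40

Binding constraints: inspection, lathe time. The basis is B = [[4,1],[4,2]] with det 4.
Per unit decrease in inspection, x* moves by d = (-0.5, 1).
The basis stays optimal until housings reaches 0; allowable decrease = 40 hr.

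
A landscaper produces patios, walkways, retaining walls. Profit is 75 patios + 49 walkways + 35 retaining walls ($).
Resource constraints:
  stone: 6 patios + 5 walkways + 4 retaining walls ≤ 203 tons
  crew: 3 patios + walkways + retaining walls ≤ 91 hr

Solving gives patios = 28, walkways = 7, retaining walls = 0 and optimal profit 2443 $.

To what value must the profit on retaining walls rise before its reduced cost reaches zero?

Check each constraint at x*: stone 203/203 (tight); crew 91/91 (tight).
Dual feasibility on the basic columns requires 6·y_stone + 3·y_crew = 75, 5·y_stone + 1·y_crew = 49.
→ y_stone = 8 and y_crew = 9.
retaining walls enters the basis when its profit ≥ yᵀa₃ = 8·4 + 9·1 = 41.

41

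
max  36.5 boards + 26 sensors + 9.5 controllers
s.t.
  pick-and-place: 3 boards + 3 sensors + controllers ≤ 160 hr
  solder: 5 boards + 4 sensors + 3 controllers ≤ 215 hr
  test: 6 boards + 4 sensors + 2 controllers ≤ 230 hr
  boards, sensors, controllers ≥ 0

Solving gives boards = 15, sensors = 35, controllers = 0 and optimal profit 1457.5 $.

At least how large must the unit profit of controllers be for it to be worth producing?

Binding: solder and test. Non-binding: pick-and-place (10 unused).
By complementary slackness, y = 0 for the non-binding constraint.
Dual feasibility on the basic columns requires 5·y_solder + 6·y_test = 36.5, 4·y_solder + 4·y_test = 26.
Solving: y_solder = 2.5, y_test = 4.
controllers enters the basis when its profit ≥ yᵀa₃ = 2.5·3 + 4·2 = 15.5.

15.5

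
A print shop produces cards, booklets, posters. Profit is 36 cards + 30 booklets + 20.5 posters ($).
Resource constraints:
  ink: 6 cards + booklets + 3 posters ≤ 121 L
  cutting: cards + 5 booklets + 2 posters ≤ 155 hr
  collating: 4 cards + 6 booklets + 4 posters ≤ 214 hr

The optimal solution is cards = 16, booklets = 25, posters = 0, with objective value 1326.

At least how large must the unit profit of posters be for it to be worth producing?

At the optimum: ink uses 121 of 121 (binding); cutting uses 141 of 155 (slack = 14); collating uses 214 of 214 (binding).
By complementary slackness, y = 0 for the non-binding constraint.
Dual feasibility on the basic columns requires 6·y_ink + 4·y_collating = 36, 1·y_ink + 6·y_collating = 30.
This yields shadow prices y_ink = 3, y_collating = 4.5.
posters enters the basis when its profit ≥ yᵀa₃ = 3·3 + 4.5·4 = 27.

27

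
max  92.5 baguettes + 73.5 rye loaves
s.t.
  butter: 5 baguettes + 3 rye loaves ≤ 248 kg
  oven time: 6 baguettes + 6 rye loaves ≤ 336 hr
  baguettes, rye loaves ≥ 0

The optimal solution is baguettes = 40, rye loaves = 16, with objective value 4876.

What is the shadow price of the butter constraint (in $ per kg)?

Check each constraint at x*: butter 248/248 (tight); oven time 336/336 (tight).
Dual feasibility on the basic columns requires 5·y_butter + 6·y_oven time = 92.5, 3·y_butter + 6·y_oven time = 73.5.
→ y_butter = 9.5 and y_oven time = 7.5.
Shadow price of butter = 9.5.

9.5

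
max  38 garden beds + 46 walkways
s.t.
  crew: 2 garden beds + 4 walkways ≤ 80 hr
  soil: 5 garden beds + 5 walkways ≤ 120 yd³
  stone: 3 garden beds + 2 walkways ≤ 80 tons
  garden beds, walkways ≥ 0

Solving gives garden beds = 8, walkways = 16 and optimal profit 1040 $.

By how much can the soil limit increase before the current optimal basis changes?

Binding constraints: crew, soil. The basis is B = [[2,4],[5,5]] with det -10.
Per unit increase in soil, x* moves by d = (0.4, -0.2).
The basis stays optimal until stone becomes binding; allowable increase = 30 yd³.

30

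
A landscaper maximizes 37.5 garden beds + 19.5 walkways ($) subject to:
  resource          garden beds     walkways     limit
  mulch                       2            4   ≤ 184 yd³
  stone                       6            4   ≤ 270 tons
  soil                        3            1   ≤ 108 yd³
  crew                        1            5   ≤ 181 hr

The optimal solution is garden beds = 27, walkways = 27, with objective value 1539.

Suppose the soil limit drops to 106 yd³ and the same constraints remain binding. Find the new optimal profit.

Check each constraint at x*: mulch 162/184 (slack 22); stone 270/270 (tight); soil 108/108 (tight); crew 162/181 (slack 19).
Since mulch, crew are not tight, their duals are 0.
Dual feasibility on the basic columns requires 6·y_stone + 3·y_soil = 37.5, 4·y_stone + 1·y_soil = 19.5.
→ y_stone = 3.5 and y_soil = 5.5.
Δz = y_soil·Δb = 5.5 × (-2) = -11, so new z* = 1539 − 11 = 1528.

1528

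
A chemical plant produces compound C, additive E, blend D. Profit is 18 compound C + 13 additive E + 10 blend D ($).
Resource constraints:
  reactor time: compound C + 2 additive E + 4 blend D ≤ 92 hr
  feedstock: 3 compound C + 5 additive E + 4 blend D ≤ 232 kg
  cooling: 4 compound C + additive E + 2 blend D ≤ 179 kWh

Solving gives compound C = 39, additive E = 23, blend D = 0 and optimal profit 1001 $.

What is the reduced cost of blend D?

-4

At the optimum: reactor time uses 85 of 92 (slack = 7); feedstock uses 232 of 232 (binding); cooling uses 179 of 179 (binding).
Slack constraints have shadow price 0 (complementary slackness).
Dual feasibility on the basic columns requires 3·y_feedstock + 4·y_cooling = 18, 5·y_feedstock + 1·y_cooling = 13.
→ y_feedstock = 2 and y_cooling = 3.
Reduced cost of blend D: c₃ − yᵀa₃ = 10 − (2·4 + 3·2) = 10 − 14 = -4.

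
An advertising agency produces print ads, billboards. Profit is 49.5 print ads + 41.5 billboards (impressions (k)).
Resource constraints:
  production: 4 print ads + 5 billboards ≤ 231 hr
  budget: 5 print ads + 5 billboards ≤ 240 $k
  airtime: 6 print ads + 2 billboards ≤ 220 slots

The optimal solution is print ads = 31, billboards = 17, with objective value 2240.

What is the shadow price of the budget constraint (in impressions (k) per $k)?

7.5

Check each constraint at x*: production 209/231 (slack 22); budget 240/240 (tight); airtime 220/220 (tight).
Slack constraints have shadow price 0 (complementary slackness).
The binding rows give the dual system: 5·y_budget + 6·y_airtime = 49.5 and 5·y_budget + 2·y_airtime = 41.5.
→ y_budget = 7.5 and y_airtime = 2.
Shadow price of budget = 7.5.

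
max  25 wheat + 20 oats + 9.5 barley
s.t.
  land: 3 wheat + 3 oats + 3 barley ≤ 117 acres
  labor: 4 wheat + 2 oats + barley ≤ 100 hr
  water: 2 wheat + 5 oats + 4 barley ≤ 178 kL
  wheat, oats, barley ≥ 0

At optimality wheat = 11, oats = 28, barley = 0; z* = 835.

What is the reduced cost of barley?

Check each constraint at x*: land 117/117 (tight); labor 100/100 (tight); water 162/178 (slack 16).
By complementary slackness, y = 0 for the non-binding constraint.
The binding rows give the dual system: 3·y_land + 4·y_labor = 25 and 3·y_land + 2·y_labor = 20.
→ y_land = 5 and y_labor = 2.5.
Reduced cost of barley: c₃ − yᵀa₃ = 9.5 − (5·3 + 2.5·1) = 9.5 − 17.5 = -8.

-8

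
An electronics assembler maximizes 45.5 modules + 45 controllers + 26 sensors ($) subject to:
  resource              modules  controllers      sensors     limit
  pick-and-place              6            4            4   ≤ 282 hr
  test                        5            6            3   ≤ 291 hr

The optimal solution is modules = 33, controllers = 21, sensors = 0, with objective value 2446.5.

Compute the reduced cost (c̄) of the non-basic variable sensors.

-2.5

Check each constraint at x*: pick-and-place 282/282 (tight); test 291/291 (tight).
The binding rows give the dual system: 6·y_pick-and-place + 5·y_test = 45.5 and 4·y_pick-and-place + 6·y_test = 45.
Solving: y_pick-and-place = 3, y_test = 5.5.
Reduced cost of sensors: c₃ − yᵀa₃ = 26 − (3·4 + 5.5·3) = 26 − 28.5 = -2.5.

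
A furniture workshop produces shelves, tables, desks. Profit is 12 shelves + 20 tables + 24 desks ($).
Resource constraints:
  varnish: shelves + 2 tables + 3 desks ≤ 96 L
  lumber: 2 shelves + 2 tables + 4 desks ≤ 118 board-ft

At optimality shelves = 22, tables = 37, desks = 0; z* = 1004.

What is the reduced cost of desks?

Check each constraint at x*: varnish 96/96 (tight); lumber 118/118 (tight).
Dual feasibility on the basic columns requires 1·y_varnish + 2·y_lumber = 12, 2·y_varnish + 2·y_lumber = 20.
→ y_varnish = 8 and y_lumber = 2.
Reduced cost of desks: c₃ − yᵀa₃ = 24 − (8·3 + 2·4) = 24 − 32 = -8.

-8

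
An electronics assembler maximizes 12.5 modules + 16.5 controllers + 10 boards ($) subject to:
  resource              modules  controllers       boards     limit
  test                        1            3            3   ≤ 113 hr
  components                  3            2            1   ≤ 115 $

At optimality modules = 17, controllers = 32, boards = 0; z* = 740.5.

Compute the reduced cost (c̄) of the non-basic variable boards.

-3.5

At the optimum: test uses 113 of 113 (binding); components uses 115 of 115 (binding).
Dual feasibility on the basic columns requires 1·y_test + 3·y_components = 12.5, 3·y_test + 2·y_components = 16.5.
Solving: y_test = 3.5, y_components = 3.
Reduced cost of boards: c₃ − yᵀa₃ = 10 − (3.5·3 + 3·1) = 10 − 13.5 = -3.5.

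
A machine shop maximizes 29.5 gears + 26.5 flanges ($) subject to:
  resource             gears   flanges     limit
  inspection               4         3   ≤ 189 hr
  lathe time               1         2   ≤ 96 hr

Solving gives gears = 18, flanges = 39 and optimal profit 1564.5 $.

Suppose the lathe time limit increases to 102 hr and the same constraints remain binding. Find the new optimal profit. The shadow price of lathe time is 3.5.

1585.5

Δb = 6, so new z* = 1564.5 + (3.5)·(6) = 1564.5 + 21 = 1585.5.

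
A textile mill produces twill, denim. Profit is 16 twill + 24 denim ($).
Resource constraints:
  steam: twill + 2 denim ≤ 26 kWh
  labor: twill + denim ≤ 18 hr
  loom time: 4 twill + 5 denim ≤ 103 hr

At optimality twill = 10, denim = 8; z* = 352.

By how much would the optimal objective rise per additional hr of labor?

8

Check each constraint at x*: steam 26/26 (tight); labor 18/18 (tight); loom time 80/103 (slack 23).
Slack constraints have shadow price 0 (complementary slackness).
Dual feasibility on the basic columns requires 1·y_steam + 1·y_labor = 16, 2·y_steam + 1·y_labor = 24.
Solving: y_steam = 8, y_labor = 8.
Shadow price of labor = 8.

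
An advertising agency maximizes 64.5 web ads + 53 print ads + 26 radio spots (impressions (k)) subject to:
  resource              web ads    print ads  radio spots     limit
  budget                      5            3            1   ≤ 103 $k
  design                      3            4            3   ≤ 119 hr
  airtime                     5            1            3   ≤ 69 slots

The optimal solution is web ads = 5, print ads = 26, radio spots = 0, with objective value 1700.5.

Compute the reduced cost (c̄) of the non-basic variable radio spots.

-2.5

Check each constraint at x*: budget 103/103 (tight); design 119/119 (tight); airtime 51/69 (slack 18).
By complementary slackness, y = 0 for the non-binding constraint.
From A_Bᵀ y = c: 5·y_budget + 3·y_design = 64.5; 3·y_budget + 4·y_design = 53.
This yields shadow prices y_budget = 9, y_design = 6.5.
Reduced cost of radio spots: c₃ − yᵀa₃ = 26 − (9·1 + 6.5·3) = 26 − 28.5 = -2.5.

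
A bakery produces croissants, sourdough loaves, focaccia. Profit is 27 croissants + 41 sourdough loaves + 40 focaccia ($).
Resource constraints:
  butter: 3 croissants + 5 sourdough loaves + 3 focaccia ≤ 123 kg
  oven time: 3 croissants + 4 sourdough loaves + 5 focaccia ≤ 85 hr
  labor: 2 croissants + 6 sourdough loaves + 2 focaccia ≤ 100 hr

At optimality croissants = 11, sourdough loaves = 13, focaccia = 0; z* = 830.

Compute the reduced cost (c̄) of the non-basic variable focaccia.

-3

At the optimum: butter uses 98 of 123 (slack = 25); oven time uses 85 of 85 (binding); labor uses 100 of 100 (binding).
Slack constraints have shadow price 0 (complementary slackness).
Dual feasibility on the basic columns requires 3·y_oven time + 2·y_labor = 27, 4·y_oven time + 6·y_labor = 41.
Solving: y_oven time = 8, y_labor = 1.5.
Reduced cost of focaccia: c₃ − yᵀa₃ = 40 − (8·5 + 1.5·2) = 40 − 43 = -3.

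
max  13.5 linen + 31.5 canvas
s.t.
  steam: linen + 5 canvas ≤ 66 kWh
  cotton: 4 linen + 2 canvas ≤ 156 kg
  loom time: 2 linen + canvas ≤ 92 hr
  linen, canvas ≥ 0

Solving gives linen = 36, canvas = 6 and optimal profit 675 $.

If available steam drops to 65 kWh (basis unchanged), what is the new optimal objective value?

Check each constraint at x*: steam 66/66 (tight); cotton 156/156 (tight); loom time 78/92 (slack 14).
Slack constraints have shadow price 0 (complementary slackness).
From A_Bᵀ y = c: 1·y_steam + 4·y_cotton = 13.5; 5·y_steam + 2·y_cotton = 31.5.
Solving: y_steam = 5.5, y_cotton = 2.
Δz = y_steam·Δb = 5.5 × (-1) = -5.5, so new z* = 675 − 5.5 = 669.5.

669.5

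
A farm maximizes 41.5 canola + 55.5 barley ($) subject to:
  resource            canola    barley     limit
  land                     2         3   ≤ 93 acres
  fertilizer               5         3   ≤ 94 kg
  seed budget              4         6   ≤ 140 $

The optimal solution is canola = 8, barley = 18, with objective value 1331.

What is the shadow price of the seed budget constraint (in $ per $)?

8.5

Binding: fertilizer and seed budget. Non-binding: land (23 unused).
By complementary slackness, y = 0 for the non-binding constraint.
Dual feasibility on the basic columns requires 5·y_fertilizer + 4·y_seed budget = 41.5, 3·y_fertilizer + 6·y_seed budget = 55.5.
→ y_fertilizer = 1.5 and y_seed budget = 8.5.
Shadow price of seed budget = 8.5.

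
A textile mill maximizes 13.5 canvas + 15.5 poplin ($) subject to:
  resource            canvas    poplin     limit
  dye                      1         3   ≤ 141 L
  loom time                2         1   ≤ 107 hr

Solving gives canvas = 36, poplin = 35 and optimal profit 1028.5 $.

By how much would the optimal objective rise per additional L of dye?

Check each constraint at x*: dye 141/141 (tight); loom time 107/107 (tight).
The binding rows give the dual system: 1·y_dye + 2·y_loom time = 13.5 and 3·y_dye + 1·y_loom time = 15.5.
Solving: y_dye = 3.5, y_loom time = 5.
Shadow price of dye = 3.5.

3.5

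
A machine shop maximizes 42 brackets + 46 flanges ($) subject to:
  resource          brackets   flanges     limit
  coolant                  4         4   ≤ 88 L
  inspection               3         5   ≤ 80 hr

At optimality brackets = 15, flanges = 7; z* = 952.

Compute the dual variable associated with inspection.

2

Both coolant and inspection are binding at x*.
Dual feasibility on the basic columns requires 4·y_coolant + 3·y_inspection = 42, 4·y_coolant + 5·y_inspection = 46.
→ y_coolant = 9 and y_inspection = 2.
Shadow price of inspection = 2.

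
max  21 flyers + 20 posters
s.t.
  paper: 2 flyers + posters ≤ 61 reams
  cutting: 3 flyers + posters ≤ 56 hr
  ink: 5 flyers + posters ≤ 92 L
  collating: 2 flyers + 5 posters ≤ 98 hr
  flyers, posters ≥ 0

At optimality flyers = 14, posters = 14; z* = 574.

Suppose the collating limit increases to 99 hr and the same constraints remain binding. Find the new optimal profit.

Check each constraint at x*: paper 42/61 (slack 19); cutting 56/56 (tight); ink 84/92 (slack 8); collating 98/98 (tight).
Since paper, ink are not tight, their duals are 0.
The binding rows give the dual system: 3·y_cutting + 2·y_collating = 21 and 1·y_cutting + 5·y_collating = 20.
Solving: y_cutting = 5, y_collating = 3.
Δz = y_collating·Δb = 3 × (1) = 3, so new z* = 574 + 3 = 577.

577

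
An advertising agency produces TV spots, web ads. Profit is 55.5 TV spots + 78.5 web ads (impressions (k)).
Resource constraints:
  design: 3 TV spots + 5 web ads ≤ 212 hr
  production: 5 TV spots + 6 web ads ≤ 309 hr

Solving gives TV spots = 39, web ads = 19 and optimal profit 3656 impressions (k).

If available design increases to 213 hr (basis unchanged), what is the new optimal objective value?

Both design and production are binding at x*.
Dual feasibility on the basic columns requires 3·y_design + 5·y_production = 55.5, 5·y_design + 6·y_production = 78.5.
→ y_design = 8.5 and y_production = 6.
Δz = y_design·Δb = 8.5 × (1) = 8.5, so new z* = 3656 + 8.5 = 3664.5.

3664.5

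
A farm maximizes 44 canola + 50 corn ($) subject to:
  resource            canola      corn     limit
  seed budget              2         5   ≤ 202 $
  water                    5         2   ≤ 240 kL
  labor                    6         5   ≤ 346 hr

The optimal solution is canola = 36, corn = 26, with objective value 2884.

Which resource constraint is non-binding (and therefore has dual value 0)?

seed budget: 202/202 (binding)
water: 232/240 (slack 8)
labor: 346/346 (binding)
By complementary slackness, a constraint with positive slack has shadow price 0 → water.

water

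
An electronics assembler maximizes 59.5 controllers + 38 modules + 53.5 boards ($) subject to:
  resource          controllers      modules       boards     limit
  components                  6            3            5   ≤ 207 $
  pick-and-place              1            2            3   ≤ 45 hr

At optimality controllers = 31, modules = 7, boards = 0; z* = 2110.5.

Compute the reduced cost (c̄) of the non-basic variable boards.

Check each constraint at x*: components 207/207 (tight); pick-and-place 45/45 (tight).
The binding rows give the dual system: 6·y_components + 1·y_pick-and-place = 59.5 and 3·y_components + 2·y_pick-and-place = 38.
→ y_components = 9 and y_pick-and-place = 5.5.
Reduced cost of boards: c₃ − yᵀa₃ = 53.5 − (9·5 + 5.5·3) = 53.5 − 61.5 = -8.

-8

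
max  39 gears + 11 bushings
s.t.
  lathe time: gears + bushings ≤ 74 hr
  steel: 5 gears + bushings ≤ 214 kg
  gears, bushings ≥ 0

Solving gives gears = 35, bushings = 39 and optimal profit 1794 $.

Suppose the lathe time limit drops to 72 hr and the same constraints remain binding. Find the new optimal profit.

Both lathe time and steel are binding at x*.
The binding rows give the dual system: 1·y_lathe time + 5·y_steel = 39 and 1·y_lathe time + 1·y_steel = 11.
→ y_lathe time = 4 and y_steel = 7.
Δz = y_lathe time·Δb = 4 × (-2) = -8, so new z* = 1794 − 8 = 1786.

1786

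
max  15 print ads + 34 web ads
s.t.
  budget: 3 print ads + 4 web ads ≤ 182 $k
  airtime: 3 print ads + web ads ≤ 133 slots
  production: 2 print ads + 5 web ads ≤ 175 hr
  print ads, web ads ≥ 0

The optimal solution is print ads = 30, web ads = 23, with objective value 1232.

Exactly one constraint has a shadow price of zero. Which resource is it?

budget: 182/182 (binding)
airtime: 113/133 (slack 20)
production: 175/175 (binding)
By complementary slackness, a constraint with positive slack has shadow price 0 → airtime.

airtime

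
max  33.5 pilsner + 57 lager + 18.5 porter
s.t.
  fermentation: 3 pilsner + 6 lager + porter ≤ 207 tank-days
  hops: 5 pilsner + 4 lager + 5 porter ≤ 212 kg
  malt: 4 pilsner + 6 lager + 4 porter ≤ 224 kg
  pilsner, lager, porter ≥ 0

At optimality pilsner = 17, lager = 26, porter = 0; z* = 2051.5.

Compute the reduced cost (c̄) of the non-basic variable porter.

At the optimum: fermentation uses 207 of 207 (binding); hops uses 189 of 212 (slack = 23); malt uses 224 of 224 (binding).
Slack constraints have shadow price 0 (complementary slackness).
The binding rows give the dual system: 3·y_fermentation + 4·y_malt = 33.5 and 6·y_fermentation + 6·y_malt = 57.
Solving: y_fermentation = 4.5, y_malt = 5.
Reduced cost of porter: c₃ − yᵀa₃ = 18.5 − (4.5·1 + 5·4) = 18.5 − 24.5 = -6.

-6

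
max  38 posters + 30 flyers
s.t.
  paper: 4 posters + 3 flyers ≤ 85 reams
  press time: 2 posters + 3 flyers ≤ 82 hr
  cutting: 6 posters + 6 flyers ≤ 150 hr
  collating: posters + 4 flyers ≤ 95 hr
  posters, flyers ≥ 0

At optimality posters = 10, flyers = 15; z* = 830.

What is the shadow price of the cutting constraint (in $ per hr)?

1

At the optimum: paper uses 85 of 85 (binding); press time uses 65 of 82 (slack = 17); cutting uses 150 of 150 (binding); collating uses 70 of 95 (slack = 25).
Slack constraints have shadow price 0 (complementary slackness).
From A_Bᵀ y = c: 4·y_paper + 6·y_cutting = 38; 3·y_paper + 6·y_cutting = 30.
→ y_paper = 8 and y_cutting = 1.
Shadow price of cutting = 1.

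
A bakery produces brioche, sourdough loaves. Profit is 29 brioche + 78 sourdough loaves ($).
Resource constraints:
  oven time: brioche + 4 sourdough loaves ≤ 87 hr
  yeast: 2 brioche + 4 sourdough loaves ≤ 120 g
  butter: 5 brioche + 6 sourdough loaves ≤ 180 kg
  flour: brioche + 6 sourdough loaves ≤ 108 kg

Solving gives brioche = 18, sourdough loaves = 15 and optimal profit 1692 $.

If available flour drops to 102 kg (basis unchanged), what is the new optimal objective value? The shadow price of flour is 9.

Δb = -6, so new z* = 1692 + (9)·(-6) = 1692 − 54 = 1638.

1638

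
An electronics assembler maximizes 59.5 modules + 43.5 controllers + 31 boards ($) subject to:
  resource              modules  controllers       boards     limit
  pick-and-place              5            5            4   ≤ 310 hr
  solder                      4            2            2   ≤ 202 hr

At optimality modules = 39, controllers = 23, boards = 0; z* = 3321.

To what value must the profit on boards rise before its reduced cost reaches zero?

Check each constraint at x*: pick-and-place 310/310 (tight); solder 202/202 (tight).
The binding rows give the dual system: 5·y_pick-and-place + 4·y_solder = 59.5 and 5·y_pick-and-place + 2·y_solder = 43.5.
This yields shadow prices y_pick-and-place = 5.5, y_solder = 8.
boards enters the basis when its profit ≥ yᵀa₃ = 5.5·4 + 8·2 = 38.

38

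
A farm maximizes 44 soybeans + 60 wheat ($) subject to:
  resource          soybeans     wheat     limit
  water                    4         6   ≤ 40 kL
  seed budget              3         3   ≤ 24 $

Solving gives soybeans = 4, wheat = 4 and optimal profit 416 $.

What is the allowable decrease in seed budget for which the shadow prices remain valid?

Binding constraints: water, seed budget. The basis is B = [[4,6],[3,3]] with det -6.
Per unit decrease in seed budget, x* moves by d = (-1, 0.6667).
The basis stays optimal until soybeans reaches 0; allowable decrease = 4 $.

4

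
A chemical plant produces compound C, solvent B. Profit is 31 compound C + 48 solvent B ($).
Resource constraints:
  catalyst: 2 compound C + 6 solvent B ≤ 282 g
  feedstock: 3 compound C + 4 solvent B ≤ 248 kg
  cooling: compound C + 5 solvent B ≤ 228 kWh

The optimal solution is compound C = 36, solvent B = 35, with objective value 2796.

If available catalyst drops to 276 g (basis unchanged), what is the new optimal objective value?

Check each constraint at x*: catalyst 282/282 (tight); feedstock 248/248 (tight); cooling 211/228 (slack 17).
Since cooling is not tight, its dual is 0.
The binding rows give the dual system: 2·y_catalyst + 3·y_feedstock = 31 and 6·y_catalyst + 4·y_feedstock = 48.
Solving: y_catalyst = 2, y_feedstock = 9.
Δz = y_catalyst·Δb = 2 × (-6) = -12, so new z* = 2796 − 12 = 2784.

2784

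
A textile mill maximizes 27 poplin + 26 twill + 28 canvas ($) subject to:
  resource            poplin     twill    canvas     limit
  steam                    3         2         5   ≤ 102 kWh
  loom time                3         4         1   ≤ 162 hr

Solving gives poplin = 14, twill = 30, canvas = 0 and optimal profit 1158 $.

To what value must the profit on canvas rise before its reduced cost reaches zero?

29

Both steam and loom time are binding at x*.
The binding rows give the dual system: 3·y_steam + 3·y_loom time = 27 and 2·y_steam + 4·y_loom time = 26.
This yields shadow prices y_steam = 5, y_loom time = 4.
canvas enters the basis when its profit ≥ yᵀa₃ = 5·5 + 4·1 = 29.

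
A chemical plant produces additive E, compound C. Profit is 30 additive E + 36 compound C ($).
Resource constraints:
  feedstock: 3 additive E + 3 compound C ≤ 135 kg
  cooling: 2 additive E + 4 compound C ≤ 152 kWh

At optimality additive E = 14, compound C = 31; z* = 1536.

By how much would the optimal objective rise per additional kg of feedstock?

8

Both feedstock and cooling are binding at x*.
The binding rows give the dual system: 3·y_feedstock + 2·y_cooling = 30 and 3·y_feedstock + 4·y_cooling = 36.
Solving: y_feedstock = 8, y_cooling = 3.
Shadow price of feedstock = 8.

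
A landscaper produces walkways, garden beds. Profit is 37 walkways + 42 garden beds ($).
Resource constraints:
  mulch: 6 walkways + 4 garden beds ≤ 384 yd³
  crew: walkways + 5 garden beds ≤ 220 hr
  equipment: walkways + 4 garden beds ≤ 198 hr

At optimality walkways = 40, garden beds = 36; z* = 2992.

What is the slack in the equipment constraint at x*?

equipment used = 1·40 + 4·36 = 184; slack = 198 − 184 = 14.

14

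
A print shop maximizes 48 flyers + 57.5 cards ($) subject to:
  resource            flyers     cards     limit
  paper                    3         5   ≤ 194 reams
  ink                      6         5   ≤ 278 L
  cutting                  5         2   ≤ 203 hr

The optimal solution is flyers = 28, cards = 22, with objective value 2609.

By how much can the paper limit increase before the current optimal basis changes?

84

Binding constraints: paper, ink. The basis is B = [[3,5],[6,5]] with det -15.
Per unit increase in paper, x* moves by d = (-0.3333, 0.4).
The basis stays optimal until flyers reaches 0; allowable increase = 84 reams.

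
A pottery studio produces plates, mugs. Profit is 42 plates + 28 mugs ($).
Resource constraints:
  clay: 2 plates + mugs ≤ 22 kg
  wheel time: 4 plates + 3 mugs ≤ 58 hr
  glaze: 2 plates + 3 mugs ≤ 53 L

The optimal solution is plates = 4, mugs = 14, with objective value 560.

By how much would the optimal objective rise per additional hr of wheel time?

7

Binding: clay and wheel time. Non-binding: glaze (3 unused).
Slack constraints have shadow price 0 (complementary slackness).
The binding rows give the dual system: 2·y_clay + 4·y_wheel time = 42 and 1·y_clay + 3·y_wheel time = 28.
This yields shadow prices y_clay = 7, y_wheel time = 7.
Shadow price of wheel time = 7.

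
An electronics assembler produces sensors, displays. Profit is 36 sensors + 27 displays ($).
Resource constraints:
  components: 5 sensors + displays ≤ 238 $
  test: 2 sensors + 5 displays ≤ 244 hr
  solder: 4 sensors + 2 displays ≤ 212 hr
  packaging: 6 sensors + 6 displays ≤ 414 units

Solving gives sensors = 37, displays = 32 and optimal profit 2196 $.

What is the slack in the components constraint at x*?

components used = 5·37 + 1·32 = 217; slack = 238 − 217 = 21.

21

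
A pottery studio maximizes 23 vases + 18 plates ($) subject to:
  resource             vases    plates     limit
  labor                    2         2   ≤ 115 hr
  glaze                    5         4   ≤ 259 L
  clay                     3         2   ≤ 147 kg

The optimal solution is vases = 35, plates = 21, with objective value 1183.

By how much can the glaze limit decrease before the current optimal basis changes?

14

Binding constraints: glaze, clay. The basis is B = [[5,4],[3,2]] with det -2.
Per unit decrease in glaze, x* moves by d = (1, -1.5).
The basis stays optimal until plates reaches 0; allowable decrease = 14 L.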